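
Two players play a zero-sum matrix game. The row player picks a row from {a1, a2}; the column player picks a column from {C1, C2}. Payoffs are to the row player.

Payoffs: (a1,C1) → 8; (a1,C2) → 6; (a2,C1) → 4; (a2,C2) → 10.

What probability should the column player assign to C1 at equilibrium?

1/2

Row minima: a1 → 6, a2 → 4; maximin = 6.
Column maxima: C1 → 8, C2 → 10; minimax = 8.
6 ≠ 8, so there is no saddle point; optimal play is mixed.
Let the row player play a1 with probability p. Expected payoff against C1: 8p + 4(1−p) = 4p + 4; against C2: 6p + 10(1−p) = −4p + 10.
Setting these equal: 4p + 4 = −4p + 10 ⇒ 8p = 6 ⇒ p = 3/4, and the value is (4)·(3/4) + 4 = 7.
For the column player: with q = P(C1), equating a1's and a2's payoffs gives 2q + 6 = −6q + 10 ⇒ q = 1/2.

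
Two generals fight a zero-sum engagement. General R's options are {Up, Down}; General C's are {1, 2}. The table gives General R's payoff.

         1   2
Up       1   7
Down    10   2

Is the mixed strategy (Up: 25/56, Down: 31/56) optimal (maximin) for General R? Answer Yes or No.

No

Against 1 this mix gives (25/56)·1 + (31/56)·10 = 335/56.
Against 2 this mix gives (25/56)·7 + (31/56)·2 = 237/56.
General C will play 2, holding General R to 237/56. Shifting weight toward the row that does better against 2 would raise this floor (the equalizing mix achieves 34/7 against both 2 and 1), so the proposed strategy is not optimal.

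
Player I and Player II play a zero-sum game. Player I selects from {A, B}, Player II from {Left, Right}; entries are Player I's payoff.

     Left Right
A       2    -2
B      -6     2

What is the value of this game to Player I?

-2/3

Row minima: A → -2, B → -6; maximin = -2.
Column maxima: Left → 2, Right → 2; minimax = 2.
-2 ≠ 2, so there is no saddle point; optimal play is mixed.
Let Player I play A with probability p. Expected payoff against Left: 2p + (-6)(1−p) = 8p − 6; against Right: (-2)p + 2(1−p) = −4p + 2.
Setting these equal: 8p − 6 = −4p + 2 ⇒ 12p = 8 ⇒ p = 2/3, and the value is (8)·(2/3) − 6 = -2/3.
For Player II: with q = P(Left), equating A's and B's payoffs gives 4q − 2 = −8q + 2 ⇒ q = 1/3.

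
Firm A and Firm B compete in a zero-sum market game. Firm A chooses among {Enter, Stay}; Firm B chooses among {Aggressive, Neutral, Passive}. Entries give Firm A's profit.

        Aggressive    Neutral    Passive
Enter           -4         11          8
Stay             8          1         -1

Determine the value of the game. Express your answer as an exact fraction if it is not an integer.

20/7

Row minima: Enter → -4, Stay → -1; maximin = -1.
Column maxima: Aggressive → 8, Neutral → 11, Passive → 8; minimax = 8.
-1 ≠ 8, so there is no saddle point; optimal play is mixed.
Neutral is strictly dominated by Passive (it gives Firm A strictly more in every row), so Firm B never plays it.
On the remaining 2×2 (Enter, Stay vs Aggressive, Passive):
Let Firm A play Enter with probability p. Expected payoff against Aggressive: (-4)p + 8(1−p) = −12p + 8; against Passive: 8p + (-1)(1−p) = 9p − 1.
Setting these equal: −12p + 8 = 9p − 1 ⇒ −21p = -9 ⇒ p = 3/7, and the value is (-12)·(3/7) + 8 = 20/7.
For Firm B: with q = P(Aggressive), equating Enter's and Stay's payoffs gives −12q + 8 = 9q − 1 ⇒ q = 3/7.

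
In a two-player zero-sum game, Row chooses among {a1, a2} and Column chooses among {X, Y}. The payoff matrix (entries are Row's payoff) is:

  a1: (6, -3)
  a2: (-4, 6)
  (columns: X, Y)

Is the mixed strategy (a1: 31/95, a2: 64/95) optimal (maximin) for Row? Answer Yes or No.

Against X this mix gives (31/95)·6 + (64/95)·(-4) = -14/19.
Against Y this mix gives (31/95)·(-3) + (64/95)·6 = 291/95.
Column will play X, holding Row to -14/19. Shifting weight toward the row that does better against X would raise this floor (the equalizing mix achieves 24/19 against both X and Y), so the proposed strategy is not optimal.

No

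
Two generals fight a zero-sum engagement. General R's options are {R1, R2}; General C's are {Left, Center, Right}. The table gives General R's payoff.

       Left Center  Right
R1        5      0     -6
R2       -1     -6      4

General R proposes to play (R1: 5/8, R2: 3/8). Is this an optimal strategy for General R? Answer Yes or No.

Against Left this mix gives (5/8)·5 + (3/8)·(-1) = 11/4.
Against Center this mix gives (5/8)·0 + (3/8)·(-6) = -9/4.
Against Right this mix gives (5/8)·(-6) + (3/8)·4 = -9/4.
All of General C's active replies (Center, Right) yield -9/4, and no column does worse for General R. The mix makes General C indifferent and guarantees -9/4, so it is optimal.

Yes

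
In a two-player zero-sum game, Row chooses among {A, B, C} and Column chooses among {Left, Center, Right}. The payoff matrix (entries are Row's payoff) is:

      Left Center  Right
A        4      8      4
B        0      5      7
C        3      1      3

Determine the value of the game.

4

Row minima: A → 4, B → 0, C → 1; maximin = 4.
Column maxima: Left → 4, Center → 8, Right → 7; minimax = 4.
Since maximin = minimax = 4, there is a saddle point and the value is 4.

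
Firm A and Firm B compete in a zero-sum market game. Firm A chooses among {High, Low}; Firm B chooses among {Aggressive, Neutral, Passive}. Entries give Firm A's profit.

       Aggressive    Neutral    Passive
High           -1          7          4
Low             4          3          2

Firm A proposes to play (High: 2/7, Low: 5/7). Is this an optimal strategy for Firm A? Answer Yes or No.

Yes

Against Aggressive this mix gives (2/7)·(-1) + (5/7)·4 = 18/7.
Against Neutral this mix gives (2/7)·7 + (5/7)·3 = 29/7.
Against Passive this mix gives (2/7)·4 + (5/7)·2 = 18/7.
All of Firm B's active replies (Aggressive, Passive) yield 18/7, and no column does worse for Firm A. The mix makes Firm B indifferent and guarantees 18/7, so it is optimal.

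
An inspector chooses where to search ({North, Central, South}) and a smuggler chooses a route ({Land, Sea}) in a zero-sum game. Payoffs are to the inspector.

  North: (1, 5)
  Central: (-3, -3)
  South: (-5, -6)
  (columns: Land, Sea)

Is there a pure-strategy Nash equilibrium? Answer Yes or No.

Yes

Row minima: North → 1, Central → -3, South → -6; maximin = 1.
Column maxima: Land → 1, Sea → 5; minimax = 1.
maximin = minimax = 1, so a saddle point exists.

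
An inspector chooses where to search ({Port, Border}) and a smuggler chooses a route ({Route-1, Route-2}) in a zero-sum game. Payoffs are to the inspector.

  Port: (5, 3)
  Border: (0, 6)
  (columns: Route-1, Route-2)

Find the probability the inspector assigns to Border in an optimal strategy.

1/4

Row minima: Port → 3, Border → 0; maximin = 3.
Column maxima: Route-1 → 5, Route-2 → 6; minimax = 5.
3 ≠ 5, so there is no saddle point; optimal play is mixed.
Let the inspector play Port with probability p. Expected payoff against Route-1: 5p + 0(1−p) = 5p; against Route-2: 3p + 6(1−p) = −3p + 6.
Setting these equal: 5p = −3p + 6 ⇒ 8p = 6 ⇒ p = 3/4, and the value is (5)·(3/4) = 15/4.
For the smuggler: with q = P(Route-1), equating Port's and Border's payoffs gives 2q + 3 = −6q + 6 ⇒ q = 3/8.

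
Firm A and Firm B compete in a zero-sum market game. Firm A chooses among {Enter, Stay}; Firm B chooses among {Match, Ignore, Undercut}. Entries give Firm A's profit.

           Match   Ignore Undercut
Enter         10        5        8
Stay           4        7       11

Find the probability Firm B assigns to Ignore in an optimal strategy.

3/4

Row minima: Enter → 5, Stay → 4; maximin = 5.
Column maxima: Match → 10, Ignore → 7, Undercut → 11; minimax = 7.
5 ≠ 7, so there is no saddle point; optimal play is mixed.
Undercut is strictly dominated by Ignore (it gives Firm A strictly more in every row), so Firm B never plays it.
On the remaining 2×2 (Enter, Stay vs Match, Ignore):
Let Firm A play Enter with probability p. Expected payoff against Match: 10p + 4(1−p) = 6p + 4; against Ignore: 5p + 7(1−p) = −2p + 7.
Setting these equal: 6p + 4 = −2p + 7 ⇒ 8p = 3 ⇒ p = 3/8, and the value is (6)·(3/8) + 4 = 25/4.
For Firm B: with q = P(Match), equating Enter's and Stay's payoffs gives 5q + 5 = −3q + 7 ⇒ q = 1/4.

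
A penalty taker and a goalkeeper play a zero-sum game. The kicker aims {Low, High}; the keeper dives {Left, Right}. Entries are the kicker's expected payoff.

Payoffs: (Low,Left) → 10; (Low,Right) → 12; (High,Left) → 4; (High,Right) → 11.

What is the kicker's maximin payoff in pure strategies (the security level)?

10

Row minima: Low → 10, High → 4.
The best of these is 10.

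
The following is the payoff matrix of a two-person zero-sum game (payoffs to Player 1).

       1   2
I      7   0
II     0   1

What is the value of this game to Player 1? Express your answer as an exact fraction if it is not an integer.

Row minima: I → 0, II → 0; maximin = 0.
Column maxima: 1 → 7, 2 → 1; minimax = 1.
0 ≠ 1, so there is no saddle point; optimal play is mixed.
Let Player 1 play I with probability p. Expected payoff against 1: 7p + 0(1−p) = 7p; against 2: 0p + 1(1−p) = −p + 1.
Setting these equal: 7p = −p + 1 ⇒ 8p = 1 ⇒ p = 1/8, and the value is (7)·(1/8) = 7/8.
For Player 2: with q = P(1), equating I's and II's payoffs gives 7q = −q + 1 ⇒ q = 1/8.

7/8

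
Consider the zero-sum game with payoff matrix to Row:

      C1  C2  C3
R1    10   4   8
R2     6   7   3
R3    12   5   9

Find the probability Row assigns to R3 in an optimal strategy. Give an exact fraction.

1/2

Row minima: R1 → 4, R2 → 3, R3 → 5; maximin = 5.
Column maxima: C1 → 12, C2 → 7, C3 → 9; minimax = 7.
5 ≠ 7, so there is no saddle point; optimal play is mixed.
R1 is strictly dominated by R3, so Row never plays it.
C1 is strictly dominated by C3 (it gives Row strictly more in every row), so Column never plays it.
On the remaining 2×2 (R2, R3 vs C2, C3):
Let Row play R2 with probability p. Expected payoff against C2: 7p + 5(1−p) = 2p + 5; against C3: 3p + 9(1−p) = −6p + 9.
Setting these equal: 2p + 5 = −6p + 9 ⇒ 8p = 4 ⇒ p = 1/2, and the value is (2)·(1/2) + 5 = 6.
For Column: with q = P(C2), equating R2's and R3's payoffs gives 4q + 3 = −4q + 9 ⇒ q = 3/4.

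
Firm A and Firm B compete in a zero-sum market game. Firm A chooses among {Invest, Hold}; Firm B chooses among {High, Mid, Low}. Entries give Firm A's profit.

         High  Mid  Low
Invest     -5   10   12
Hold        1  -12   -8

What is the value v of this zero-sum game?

Row minima: Invest → -5, Hold → -12; maximin = -5.
Column maxima: High → 1, Mid → 10, Low → 12; minimax = 1.
-5 ≠ 1, so there is no saddle point; optimal play is mixed.
Low is strictly dominated by Mid (it gives Firm A strictly more in every row), so Firm B never plays it.
On the remaining 2×2 (Invest, Hold vs High, Mid):
Let Firm A play Invest with probability p. Expected payoff against High: (-5)p + 1(1−p) = −6p + 1; against Mid: 10p + (-12)(1−p) = 22p − 12.
Setting these equal: −6p + 1 = 22p − 12 ⇒ −28p = -13 ⇒ p = 13/28, and the value is (-6)·(13/28) + 1 = -25/14.
For Firm B: with q = P(High), equating Invest's and Hold's payoffs gives −15q + 10 = 13q − 12 ⇒ q = 11/14.

-25/14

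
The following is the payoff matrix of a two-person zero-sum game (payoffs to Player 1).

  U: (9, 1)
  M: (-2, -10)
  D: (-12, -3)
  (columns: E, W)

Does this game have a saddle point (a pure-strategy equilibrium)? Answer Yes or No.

Row minima: U → 1, M → -10, D → -12; maximin = 1.
Column maxima: E → 9, W → 1; minimax = 1.
maximin = minimax = 1, so a saddle point exists.

Yes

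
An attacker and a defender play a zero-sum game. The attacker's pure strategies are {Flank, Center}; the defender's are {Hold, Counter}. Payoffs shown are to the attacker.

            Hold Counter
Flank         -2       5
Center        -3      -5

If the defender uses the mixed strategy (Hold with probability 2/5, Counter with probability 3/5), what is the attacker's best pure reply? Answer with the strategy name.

Flank

Expected payoff of Flank: (2/5)·(-2) + (3/5)·5 = 11/5.
Expected payoff of Center: (2/5)·(-3) + (3/5)·(-5) = -21/5.
The largest is 11/5, so the attacker's best response is Flank.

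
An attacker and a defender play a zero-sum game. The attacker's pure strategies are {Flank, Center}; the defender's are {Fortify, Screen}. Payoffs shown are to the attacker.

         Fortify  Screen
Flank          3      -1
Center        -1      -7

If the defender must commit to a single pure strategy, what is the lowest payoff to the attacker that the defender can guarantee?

Column maxima: Fortify → 3, Screen → -1.
The smallest of these is -1.

-1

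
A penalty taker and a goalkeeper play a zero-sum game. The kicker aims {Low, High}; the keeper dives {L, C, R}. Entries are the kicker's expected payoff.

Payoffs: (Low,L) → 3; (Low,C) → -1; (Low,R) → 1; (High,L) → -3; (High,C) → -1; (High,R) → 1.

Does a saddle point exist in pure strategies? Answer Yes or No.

Yes

Row minima: Low → -1, High → -3; maximin = -1.
Column maxima: L → 3, C → -1, R → 1; minimax = -1.
maximin = minimax = -1, so a saddle point exists.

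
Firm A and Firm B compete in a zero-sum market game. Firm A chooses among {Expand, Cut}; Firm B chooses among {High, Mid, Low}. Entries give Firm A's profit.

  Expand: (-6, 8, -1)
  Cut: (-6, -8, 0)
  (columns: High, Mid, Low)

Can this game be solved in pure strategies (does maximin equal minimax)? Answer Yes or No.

Yes

Row minima: Expand → -6, Cut → -8; maximin = -6.
Column maxima: High → -6, Mid → 8, Low → 0; minimax = -6.
maximin = minimax = -6, so a saddle point exists.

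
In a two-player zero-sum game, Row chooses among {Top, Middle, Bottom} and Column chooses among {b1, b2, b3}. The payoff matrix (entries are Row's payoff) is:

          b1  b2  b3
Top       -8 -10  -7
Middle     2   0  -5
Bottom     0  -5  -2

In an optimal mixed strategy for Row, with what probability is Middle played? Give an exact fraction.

3/8

Row minima: Top → -10, Middle → -5, Bottom → -5; maximin = -5.
Column maxima: b1 → 2, b2 → 0, b3 → -2; minimax = -2.
-5 ≠ -2, so there is no saddle point; optimal play is mixed.
Top is strictly dominated by Middle, so Row never plays it.
b1 is strictly dominated by b2 (it gives Row strictly more in every row), so Column never plays it.
On the remaining 2×2 (Middle, Bottom vs b2, b3):
Let Row play Middle with probability p. Expected payoff against b2: 0p + (-5)(1−p) = 5p − 5; against b3: (-5)p + (-2)(1−p) = −3p − 2.
Setting these equal: 5p − 5 = −3p − 2 ⇒ 8p = 3 ⇒ p = 3/8, and the value is (5)·(3/8) − 5 = -25/8.
For Column: with q = P(b2), equating Middle's and Bottom's payoffs gives 5q − 5 = −3q − 2 ⇒ q = 3/8.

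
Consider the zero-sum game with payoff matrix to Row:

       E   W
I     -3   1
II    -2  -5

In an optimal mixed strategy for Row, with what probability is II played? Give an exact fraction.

4/7

Row minima: I → -3, II → -5; maximin = -3.
Column maxima: E → -2, W → 1; minimax = -2.
-3 ≠ -2, so there is no saddle point; optimal play is mixed.
Let Row play I with probability p. Expected payoff against E: (-3)p + (-2)(1−p) = −p − 2; against W: 1p + (-5)(1−p) = 6p − 5.
Setting these equal: −p − 2 = 6p − 5 ⇒ −7p = -3 ⇒ p = 3/7, and the value is (-1)·(3/7) − 2 = -17/7.
For Column: with q = P(E), equating I's and II's payoffs gives −4q + 1 = 3q − 5 ⇒ q = 6/7.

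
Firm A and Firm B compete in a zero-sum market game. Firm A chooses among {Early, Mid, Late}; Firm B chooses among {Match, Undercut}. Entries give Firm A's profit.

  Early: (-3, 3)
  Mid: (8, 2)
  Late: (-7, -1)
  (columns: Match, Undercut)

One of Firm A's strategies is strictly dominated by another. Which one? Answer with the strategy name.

Late

Early gives a strictly higher payoff than Late against every column: -3 > -7, 3 > -1.
So Late is strictly dominated and Firm A never plays it.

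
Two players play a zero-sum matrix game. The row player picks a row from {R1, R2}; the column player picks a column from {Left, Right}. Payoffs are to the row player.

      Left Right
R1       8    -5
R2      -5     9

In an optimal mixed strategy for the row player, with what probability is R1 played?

14/27

Row minima: R1 → -5, R2 → -5; maximin = -5.
Column maxima: Left → 8, Right → 9; minimax = 8.
-5 ≠ 8, so there is no saddle point; optimal play is mixed.
Let the row player play R1 with probability p. Expected payoff against Left: 8p + (-5)(1−p) = 13p − 5; against Right: (-5)p + 9(1−p) = −14p + 9.
Setting these equal: 13p − 5 = −14p + 9 ⇒ 27p = 14 ⇒ p = 14/27, and the value is (13)·(14/27) − 5 = 47/27.
For the column player: with q = P(Left), equating R1's and R2's payoffs gives 13q − 5 = −14q + 9 ⇒ q = 14/27.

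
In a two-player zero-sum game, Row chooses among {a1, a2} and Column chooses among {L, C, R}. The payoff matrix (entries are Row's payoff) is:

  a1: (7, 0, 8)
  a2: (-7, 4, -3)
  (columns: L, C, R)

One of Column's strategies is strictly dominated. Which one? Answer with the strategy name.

R

L holds Row's payoff strictly below R in every row: 7 < 8, -7 < -3.
So R is strictly dominated for Column.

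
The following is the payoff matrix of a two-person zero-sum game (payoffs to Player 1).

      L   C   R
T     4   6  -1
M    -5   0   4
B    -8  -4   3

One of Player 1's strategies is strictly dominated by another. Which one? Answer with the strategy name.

B

M gives a strictly higher payoff than B against every column: -5 > -8, 0 > -4, 4 > 3.
So B is strictly dominated and Player 1 never plays it.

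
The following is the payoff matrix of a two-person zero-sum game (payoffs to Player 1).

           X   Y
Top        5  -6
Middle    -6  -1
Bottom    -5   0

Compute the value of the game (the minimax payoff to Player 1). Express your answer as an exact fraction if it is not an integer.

-15/8

Row minima: Top → -6, Middle → -6, Bottom → -5; maximin = -5.
Column maxima: X → 5, Y → 0; minimax = 0.
-5 ≠ 0, so there is no saddle point; optimal play is mixed.
Middle is strictly dominated by Bottom, so Player 1 never plays it.
On the remaining 2×2 (Top, Bottom vs X, Y):
Let Player 1 play Top with probability p. Expected payoff against X: 5p + (-5)(1−p) = 10p − 5; against Y: (-6)p + 0(1−p) = −6p.
Setting these equal: 10p − 5 = −6p ⇒ 16p = 5 ⇒ p = 5/16, and the value is (10)·(5/16) − 5 = -15/8.
For Player 2: with q = P(X), equating Top's and Bottom's payoffs gives 11q − 6 = −5q ⇒ q = 3/8.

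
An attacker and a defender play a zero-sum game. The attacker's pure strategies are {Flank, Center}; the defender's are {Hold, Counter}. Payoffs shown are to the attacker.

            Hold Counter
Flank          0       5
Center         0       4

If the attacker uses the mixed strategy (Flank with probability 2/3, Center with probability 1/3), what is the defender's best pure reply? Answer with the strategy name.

Hold

If the defender plays Hold, the attacker's expected payoff is (2/3)·0 + (1/3)·0 = 0.
If the defender plays Counter, the attacker's expected payoff is (2/3)·5 + (1/3)·4 = 14/3.
The defender minimizes the attacker's payoff; the smallest is 0, so the best response is Hold.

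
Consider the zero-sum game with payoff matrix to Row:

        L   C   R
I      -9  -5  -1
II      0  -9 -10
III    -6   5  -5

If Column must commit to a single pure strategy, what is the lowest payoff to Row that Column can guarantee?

-1

Column maxima: L → 0, C → 5, R → -1.
The smallest of these is -1.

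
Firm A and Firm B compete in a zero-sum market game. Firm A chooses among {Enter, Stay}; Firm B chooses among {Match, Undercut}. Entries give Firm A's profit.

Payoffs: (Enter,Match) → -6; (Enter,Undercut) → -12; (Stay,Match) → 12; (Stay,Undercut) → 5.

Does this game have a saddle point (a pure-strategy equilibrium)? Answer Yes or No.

Row minima: Enter → -12, Stay → 5; maximin = 5.
Column maxima: Match → 12, Undercut → 5; minimax = 5.
maximin = minimax = 5, so a saddle point exists.

Yes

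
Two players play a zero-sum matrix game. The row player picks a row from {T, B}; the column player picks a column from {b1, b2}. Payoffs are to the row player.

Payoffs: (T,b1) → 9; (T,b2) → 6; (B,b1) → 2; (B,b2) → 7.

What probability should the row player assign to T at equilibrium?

5/8

Row minima: T → 6, B → 2; maximin = 6.
Column maxima: b1 → 9, b2 → 7; minimax = 7.
6 ≠ 7, so there is no saddle point; optimal play is mixed.
Let the row player play T with probability p. Expected payoff against b1: 9p + 2(1−p) = 7p + 2; against b2: 6p + 7(1−p) = −p + 7.
Setting these equal: 7p + 2 = −p + 7 ⇒ 8p = 5 ⇒ p = 5/8, and the value is (7)·(5/8) + 2 = 51/8.
For the column player: with q = P(b1), equating T's and B's payoffs gives 3q + 6 = −5q + 7 ⇒ q = 1/8.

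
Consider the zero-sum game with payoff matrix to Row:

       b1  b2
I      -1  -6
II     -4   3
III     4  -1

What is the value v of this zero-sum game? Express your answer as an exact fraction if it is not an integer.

2/3

Row minima: I → -6, II → -4, III → -1; maximin = -1.
Column maxima: b1 → 4, b2 → 3; minimax = 3.
-1 ≠ 3, so there is no saddle point; optimal play is mixed.
I is strictly dominated by III, so Row never plays it.
On the remaining 2×2 (II, III vs b1, b2):
Let Row play II with probability p. Expected payoff against b1: (-4)p + 4(1−p) = −8p + 4; against b2: 3p + (-1)(1−p) = 4p − 1.
Setting these equal: −8p + 4 = 4p − 1 ⇒ −12p = -5 ⇒ p = 5/12, and the value is (-8)·(5/12) + 4 = 2/3.
For Column: with q = P(b1), equating II's and III's payoffs gives −7q + 3 = 5q − 1 ⇒ q = 1/3.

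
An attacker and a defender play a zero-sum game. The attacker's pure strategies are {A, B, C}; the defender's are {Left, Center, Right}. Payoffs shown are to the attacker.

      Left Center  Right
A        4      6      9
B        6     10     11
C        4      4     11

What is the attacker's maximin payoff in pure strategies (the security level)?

Row minima: A → 4, B → 6, C → 4.
The best of these is 6.

6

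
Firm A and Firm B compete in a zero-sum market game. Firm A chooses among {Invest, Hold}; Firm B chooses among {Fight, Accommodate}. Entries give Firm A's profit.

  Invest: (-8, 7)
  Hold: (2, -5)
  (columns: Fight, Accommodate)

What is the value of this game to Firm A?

Row minima: Invest → -8, Hold → -5; maximin = -5.
Column maxima: Fight → 2, Accommodate → 7; minimax = 2.
-5 ≠ 2, so there is no saddle point; optimal play is mixed.
Let Firm A play Invest with probability p. Expected payoff against Fight: (-8)p + 2(1−p) = −10p + 2; against Accommodate: 7p + (-5)(1−p) = 12p − 5.
Setting these equal: −10p + 2 = 12p − 5 ⇒ −22p = -7 ⇒ p = 7/22, and the value is (-10)·(7/22) + 2 = -13/11.
For Firm B: with q = P(Fight), equating Invest's and Hold's payoffs gives −15q + 7 = 7q − 5 ⇒ q = 6/11.

-13/11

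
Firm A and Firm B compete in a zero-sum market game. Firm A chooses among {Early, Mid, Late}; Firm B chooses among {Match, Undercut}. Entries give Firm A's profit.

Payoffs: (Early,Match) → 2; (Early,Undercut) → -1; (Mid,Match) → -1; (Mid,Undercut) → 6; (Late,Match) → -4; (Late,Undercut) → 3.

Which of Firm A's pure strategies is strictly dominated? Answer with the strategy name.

Late

Mid gives a strictly higher payoff than Late against every column: -1 > -4, 6 > 3.
So Late is strictly dominated and Firm A never plays it.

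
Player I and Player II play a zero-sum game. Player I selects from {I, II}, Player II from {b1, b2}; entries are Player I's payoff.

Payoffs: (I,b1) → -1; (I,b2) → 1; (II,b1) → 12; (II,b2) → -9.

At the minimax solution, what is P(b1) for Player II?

Row minima: I → -1, II → -9; maximin = -1.
Column maxima: b1 → 12, b2 → 1; minimax = 1.
-1 ≠ 1, so there is no saddle point; optimal play is mixed.
Let Player I play I with probability p. Expected payoff against b1: (-1)p + 12(1−p) = −13p + 12; against b2: 1p + (-9)(1−p) = 10p − 9.
Setting these equal: −13p + 12 = 10p − 9 ⇒ −23p = -21 ⇒ p = 21/23, and the value is (-13)·(21/23) + 12 = 3/23.
For Player II: with q = P(b1), equating I's and II's payoffs gives −2q + 1 = 21q − 9 ⇒ q = 10/23.

10/23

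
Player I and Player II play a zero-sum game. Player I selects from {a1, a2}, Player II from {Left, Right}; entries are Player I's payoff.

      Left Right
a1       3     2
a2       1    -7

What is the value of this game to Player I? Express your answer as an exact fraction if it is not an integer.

2

Row minima: a1 → 2, a2 → -7; maximin = 2.
Column maxima: Left → 3, Right → 2; minimax = 2.
Since maximin = minimax = 2, there is a saddle point and the value is 2.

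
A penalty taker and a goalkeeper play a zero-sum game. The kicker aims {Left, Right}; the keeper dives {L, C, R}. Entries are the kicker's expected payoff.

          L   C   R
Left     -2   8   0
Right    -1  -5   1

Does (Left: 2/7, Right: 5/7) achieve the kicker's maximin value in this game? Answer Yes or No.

Yes

Against L this mix gives (2/7)·(-2) + (5/7)·(-1) = -9/7.
Against C this mix gives (2/7)·8 + (5/7)·(-5) = -9/7.
Against R this mix gives (2/7)·0 + (5/7)·1 = 5/7.
All of the keeper's active replies (L, C) yield -9/7, and no column does worse for the kicker. The mix makes the keeper indifferent and guarantees -9/7, so it is optimal.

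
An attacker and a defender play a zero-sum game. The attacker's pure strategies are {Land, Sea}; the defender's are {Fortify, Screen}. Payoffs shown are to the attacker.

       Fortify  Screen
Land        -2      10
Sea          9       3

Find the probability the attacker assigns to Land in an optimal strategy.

Row minima: Land → -2, Sea → 3; maximin = 3.
Column maxima: Fortify → 9, Screen → 10; minimax = 9.
3 ≠ 9, so there is no saddle point; optimal play is mixed.
Let the attacker play Land with probability p. Expected payoff against Fortify: (-2)p + 9(1−p) = −11p + 9; against Screen: 10p + 3(1−p) = 7p + 3.
Setting these equal: −11p + 9 = 7p + 3 ⇒ −18p = -6 ⇒ p = 1/3, and the value is (-11)·(1/3) + 9 = 16/3.
For the defender: with q = P(Fortify), equating Land's and Sea's payoffs gives −12q + 10 = 6q + 3 ⇒ q = 7/18.

1/3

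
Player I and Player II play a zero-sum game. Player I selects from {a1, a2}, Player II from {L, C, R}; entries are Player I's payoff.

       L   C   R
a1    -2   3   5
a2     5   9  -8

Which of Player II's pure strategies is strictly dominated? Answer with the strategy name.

C

L holds Player I's payoff strictly below C in every row: -2 < 3, 5 < 9.
So C is strictly dominated for Player II.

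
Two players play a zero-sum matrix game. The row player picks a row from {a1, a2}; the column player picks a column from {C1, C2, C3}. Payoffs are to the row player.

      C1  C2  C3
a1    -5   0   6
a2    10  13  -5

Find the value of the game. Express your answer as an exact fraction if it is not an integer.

35/26

Row minima: a1 → -5, a2 → -5; maximin = -5.
Column maxima: C1 → 10, C2 → 13, C3 → 6; minimax = 6.
-5 ≠ 6, so there is no saddle point; optimal play is mixed.
C2 is strictly dominated by C1 (it gives the row player strictly more in every row), so the column player never plays it.
On the remaining 2×2 (a1, a2 vs C1, C3):
Let the row player play a1 with probability p. Expected payoff against C1: (-5)p + 10(1−p) = −15p + 10; against C3: 6p + (-5)(1−p) = 11p − 5.
Setting these equal: −15p + 10 = 11p − 5 ⇒ −26p = -15 ⇒ p = 15/26, and the value is (-15)·(15/26) + 10 = 35/26.
For the column player: with q = P(C1), equating a1's and a2's payoffs gives −11q + 6 = 15q − 5 ⇒ q = 11/26.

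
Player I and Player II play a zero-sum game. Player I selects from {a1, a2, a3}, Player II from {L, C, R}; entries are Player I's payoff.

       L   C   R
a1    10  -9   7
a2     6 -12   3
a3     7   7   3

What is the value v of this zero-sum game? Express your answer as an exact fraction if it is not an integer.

Row minima: a1 → -9, a2 → -12, a3 → 3; maximin = 3.
Column maxima: L → 10, C → 7, R → 7; minimax = 7.
3 ≠ 7, so there is no saddle point; optimal play is mixed.
a2 is strictly dominated by a1, so Player I never plays it.
L is strictly dominated by R (it gives Player I strictly more in every row), so Player II never plays it.
On the remaining 2×2 (a1, a3 vs C, R):
Let Player I play a1 with probability p. Expected payoff against C: (-9)p + 7(1−p) = −16p + 7; against R: 7p + 3(1−p) = 4p + 3.
Setting these equal: −16p + 7 = 4p + 3 ⇒ −20p = -4 ⇒ p = 1/5, and the value is (-16)·(1/5) + 7 = 19/5.
For Player II: with q = P(C), equating a1's and a3's payoffs gives −16q + 7 = 4q + 3 ⇒ q = 1/5.

19/5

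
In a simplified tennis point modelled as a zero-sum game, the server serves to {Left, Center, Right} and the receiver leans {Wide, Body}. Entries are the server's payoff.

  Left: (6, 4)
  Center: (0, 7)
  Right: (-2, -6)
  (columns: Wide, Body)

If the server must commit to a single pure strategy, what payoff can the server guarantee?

4

Row minima: Left → 4, Center → 0, Right → -6.
The best of these is 4.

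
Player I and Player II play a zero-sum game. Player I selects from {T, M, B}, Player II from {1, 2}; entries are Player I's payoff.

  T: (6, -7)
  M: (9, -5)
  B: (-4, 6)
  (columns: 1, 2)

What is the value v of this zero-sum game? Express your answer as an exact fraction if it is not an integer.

17/12

Row minima: T → -7, M → -5, B → -4; maximin = -4.
Column maxima: 1 → 9, 2 → 6; minimax = 6.
-4 ≠ 6, so there is no saddle point; optimal play is mixed.
T is strictly dominated by M, so Player I never plays it.
On the remaining 2×2 (M, B vs 1, 2):
Let Player I play M with probability p. Expected payoff against 1: 9p + (-4)(1−p) = 13p − 4; against 2: (-5)p + 6(1−p) = −11p + 6.
Setting these equal: 13p − 4 = −11p + 6 ⇒ 24p = 10 ⇒ p = 5/12, and the value is (13)·(5/12) − 4 = 17/12.
For Player II: with q = P(1), equating M's and B's payoffs gives 14q − 5 = −10q + 6 ⇒ q = 11/24.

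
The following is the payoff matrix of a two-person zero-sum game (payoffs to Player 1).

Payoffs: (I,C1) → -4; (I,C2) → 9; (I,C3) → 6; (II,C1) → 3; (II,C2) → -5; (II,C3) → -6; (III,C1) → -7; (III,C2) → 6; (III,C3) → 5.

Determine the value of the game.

Row minima: I → -4, II → -6, III → -7; maximin = -4.
Column maxima: C1 → 3, C2 → 9, C3 → 6; minimax = 3.
-4 ≠ 3, so there is no saddle point; optimal play is mixed.
III is strictly dominated by I, so Player 1 never plays it.
C2 is strictly dominated by C3 (it gives Player 1 strictly more in every row), so Player 2 never plays it.
On the remaining 2×2 (I, II vs C1, C3):
Let Player 1 play I with probability p. Expected payoff against C1: (-4)p + 3(1−p) = −7p + 3; against C3: 6p + (-6)(1−p) = 12p − 6.
Setting these equal: −7p + 3 = 12p − 6 ⇒ −19p = -9 ⇒ p = 9/19, and the value is (-7)·(9/19) + 3 = -6/19.
For Player 2: with q = P(C1), equating I's and II's payoffs gives −10q + 6 = 9q − 6 ⇒ q = 12/19.

-6/19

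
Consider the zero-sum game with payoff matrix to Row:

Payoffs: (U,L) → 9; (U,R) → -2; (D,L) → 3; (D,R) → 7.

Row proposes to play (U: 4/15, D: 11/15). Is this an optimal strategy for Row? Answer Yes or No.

Against L this mix gives (4/15)·9 + (11/15)·3 = 23/5.
Against R this mix gives (4/15)·(-2) + (11/15)·7 = 23/5.
All of Column's active replies (L, R) yield 23/5, and no column does worse for Row. The mix makes Column indifferent and guarantees 23/5, so it is optimal.

Yes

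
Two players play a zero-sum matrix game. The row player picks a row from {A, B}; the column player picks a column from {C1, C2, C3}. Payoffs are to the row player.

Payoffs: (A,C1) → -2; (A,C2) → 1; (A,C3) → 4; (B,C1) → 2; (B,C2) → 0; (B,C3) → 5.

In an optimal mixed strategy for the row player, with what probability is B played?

3/5

Row minima: A → -2, B → 0; maximin = 0.
Column maxima: C1 → 2, C2 → 1, C3 → 5; minimax = 1.
0 ≠ 1, so there is no saddle point; optimal play is mixed.
C3 is strictly dominated by C1 (it gives the row player strictly more in every row), so the column player never plays it.
On the remaining 2×2 (A, B vs C1, C2):
Let the row player play A with probability p. Expected payoff against C1: (-2)p + 2(1−p) = −4p + 2; against C2: 1p + 0(1−p) = p.
Setting these equal: −4p + 2 = p ⇒ −5p = -2 ⇒ p = 2/5, and the value is (-4)·(2/5) + 2 = 2/5.
For the column player: with q = P(C1), equating A's and B's payoffs gives −3q + 1 = 2q ⇒ q = 1/5.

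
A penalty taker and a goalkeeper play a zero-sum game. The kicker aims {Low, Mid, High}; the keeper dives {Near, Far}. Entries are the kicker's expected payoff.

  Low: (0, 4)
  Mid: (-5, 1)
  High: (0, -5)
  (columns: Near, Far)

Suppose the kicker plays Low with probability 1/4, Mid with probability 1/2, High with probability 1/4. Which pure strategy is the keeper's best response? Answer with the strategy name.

Near

If the keeper plays Near, the kicker's expected payoff is (1/4)·0 + (1/2)·(-5) + (1/4)·0 = -5/2.
If the keeper plays Far, the kicker's expected payoff is (1/4)·4 + (1/2)·1 + (1/4)·(-5) = 1/4.
The keeper minimizes the kicker's payoff; the smallest is -5/2, so the best response is Near.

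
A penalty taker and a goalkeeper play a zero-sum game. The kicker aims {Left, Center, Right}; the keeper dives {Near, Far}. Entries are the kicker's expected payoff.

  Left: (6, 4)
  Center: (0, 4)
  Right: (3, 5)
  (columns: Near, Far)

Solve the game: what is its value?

Row minima: Left → 4, Center → 0, Right → 3; maximin = 4.
Column maxima: Near → 6, Far → 5; minimax = 5.
4 ≠ 5, so there is no saddle point; optimal play is mixed.
Center is strictly dominated by Right, so the kicker never plays it.
On the remaining 2×2 (Left, Right vs Near, Far):
Let the kicker play Left with probability p. Expected payoff against Near: 6p + 3(1−p) = 3p + 3; against Far: 4p + 5(1−p) = −p + 5.
Setting these equal: 3p + 3 = −p + 5 ⇒ 4p = 2 ⇒ p = 1/2, and the value is (3)·(1/2) + 3 = 9/2.
For the keeper: with q = P(Near), equating Left's and Right's payoffs gives 2q + 4 = −2q + 5 ⇒ q = 1/4.

9/2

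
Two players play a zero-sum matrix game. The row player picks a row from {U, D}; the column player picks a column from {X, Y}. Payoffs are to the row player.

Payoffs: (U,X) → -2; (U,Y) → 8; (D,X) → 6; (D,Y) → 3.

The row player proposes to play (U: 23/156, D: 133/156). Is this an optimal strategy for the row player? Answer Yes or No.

No

Against X this mix gives (23/156)·(-2) + (133/156)·6 = 188/39.
Against Y this mix gives (23/156)·8 + (133/156)·3 = 583/156.
The column player will play Y, holding the row player to 583/156. Shifting weight toward the row that does better against Y would raise this floor (the equalizing mix achieves 54/13 against both Y and X), so the proposed strategy is not optimal.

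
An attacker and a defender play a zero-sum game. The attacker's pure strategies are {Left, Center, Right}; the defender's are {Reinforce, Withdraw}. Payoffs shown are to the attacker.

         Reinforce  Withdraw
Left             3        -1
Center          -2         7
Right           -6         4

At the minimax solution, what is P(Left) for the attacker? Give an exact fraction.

9/13

Row minima: Left → -1, Center → -2, Right → -6; maximin = -1.
Column maxima: Reinforce → 3, Withdraw → 7; minimax = 3.
-1 ≠ 3, so there is no saddle point; optimal play is mixed.
Right is strictly dominated by Center, so the attacker never plays it.
On the remaining 2×2 (Left, Center vs Reinforce, Withdraw):
Let the attacker play Left with probability p. Expected payoff against Reinforce: 3p + (-2)(1−p) = 5p − 2; against Withdraw: (-1)p + 7(1−p) = −8p + 7.
Setting these equal: 5p − 2 = −8p + 7 ⇒ 13p = 9 ⇒ p = 9/13, and the value is (5)·(9/13) − 2 = 19/13.
For the defender: with q = P(Reinforce), equating Left's and Center's payoffs gives 4q − 1 = −9q + 7 ⇒ q = 8/13.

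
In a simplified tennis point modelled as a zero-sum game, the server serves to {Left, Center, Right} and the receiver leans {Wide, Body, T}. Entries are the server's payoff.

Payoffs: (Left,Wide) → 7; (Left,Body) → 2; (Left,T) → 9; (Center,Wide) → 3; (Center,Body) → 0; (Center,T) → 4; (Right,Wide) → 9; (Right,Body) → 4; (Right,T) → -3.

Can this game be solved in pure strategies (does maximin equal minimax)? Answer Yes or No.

No

Row minima: Left → 2, Center → 0, Right → -3; maximin = 2.
Column maxima: Wide → 9, Body → 4, T → 9; minimax = 4.
2 ≠ 4, so no pure-strategy equilibrium exists.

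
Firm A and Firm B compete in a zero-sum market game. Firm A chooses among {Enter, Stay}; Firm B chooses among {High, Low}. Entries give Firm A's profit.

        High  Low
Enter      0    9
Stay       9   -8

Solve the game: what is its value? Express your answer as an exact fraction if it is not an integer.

81/26

Row minima: Enter → 0, Stay → -8; maximin = 0.
Column maxima: High → 9, Low → 9; minimax = 9.
0 ≠ 9, so there is no saddle point; optimal play is mixed.
Let Firm A play Enter with probability p. Expected payoff against High: 0p + 9(1−p) = −9p + 9; against Low: 9p + (-8)(1−p) = 17p − 8.
Setting these equal: −9p + 9 = 17p − 8 ⇒ −26p = -17 ⇒ p = 17/26, and the value is (-9)·(17/26) + 9 = 81/26.
For Firm B: with q = P(High), equating Enter's and Stay's payoffs gives −9q + 9 = 17q − 8 ⇒ q = 17/26.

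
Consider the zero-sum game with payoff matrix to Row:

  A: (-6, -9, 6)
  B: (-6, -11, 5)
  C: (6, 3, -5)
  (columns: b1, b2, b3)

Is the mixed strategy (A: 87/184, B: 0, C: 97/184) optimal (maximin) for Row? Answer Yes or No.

No

Against b1 this mix gives (87/184)·(-6) + (97/184)·6 = 15/46.
Against b2 this mix gives (87/184)·(-9) + (97/184)·3 = -123/46.
Against b3 this mix gives (87/184)·6 + (97/184)·(-5) = 37/184.
Column will play b2, holding Row to -123/46. Shifting weight toward the row that does better against b2 would raise this floor (the equalizing mix achieves -27/23 against both b2 and b3), so the proposed strategy is not optimal.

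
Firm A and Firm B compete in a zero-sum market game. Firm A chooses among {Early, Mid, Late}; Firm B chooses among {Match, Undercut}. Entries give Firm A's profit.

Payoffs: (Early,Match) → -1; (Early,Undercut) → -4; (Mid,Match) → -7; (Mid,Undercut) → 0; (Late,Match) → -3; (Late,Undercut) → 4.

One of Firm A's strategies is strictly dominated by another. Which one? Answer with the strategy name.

Late gives a strictly higher payoff than Mid against every column: -3 > -7, 4 > 0.
So Mid is strictly dominated and Firm A never plays it.

Mid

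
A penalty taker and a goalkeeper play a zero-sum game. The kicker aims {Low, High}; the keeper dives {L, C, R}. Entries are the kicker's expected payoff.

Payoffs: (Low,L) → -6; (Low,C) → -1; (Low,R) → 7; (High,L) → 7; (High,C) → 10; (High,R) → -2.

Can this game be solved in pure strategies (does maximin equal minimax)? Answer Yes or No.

No

Row minima: Low → -6, High → -2; maximin = -2.
Column maxima: L → 7, C → 10, R → 7; minimax = 7.
-2 ≠ 7, so no pure-strategy equilibrium exists.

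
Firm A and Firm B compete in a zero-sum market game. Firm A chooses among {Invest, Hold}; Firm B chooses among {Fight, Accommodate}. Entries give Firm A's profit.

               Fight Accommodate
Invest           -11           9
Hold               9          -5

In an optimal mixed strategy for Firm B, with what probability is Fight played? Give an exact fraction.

Row minima: Invest → -11, Hold → -5; maximin = -5.
Column maxima: Fight → 9, Accommodate → 9; minimax = 9.
-5 ≠ 9, so there is no saddle point; optimal play is mixed.
Let Firm A play Invest with probability p. Expected payoff against Fight: (-11)p + 9(1−p) = −20p + 9; against Accommodate: 9p + (-5)(1−p) = 14p − 5.
Setting these equal: −20p + 9 = 14p − 5 ⇒ −34p = -14 ⇒ p = 7/17, and the value is (-20)·(7/17) + 9 = 13/17.
For Firm B: with q = P(Fight), equating Invest's and Hold's payoffs gives −20q + 9 = 14q − 5 ⇒ q = 7/17.

7/17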